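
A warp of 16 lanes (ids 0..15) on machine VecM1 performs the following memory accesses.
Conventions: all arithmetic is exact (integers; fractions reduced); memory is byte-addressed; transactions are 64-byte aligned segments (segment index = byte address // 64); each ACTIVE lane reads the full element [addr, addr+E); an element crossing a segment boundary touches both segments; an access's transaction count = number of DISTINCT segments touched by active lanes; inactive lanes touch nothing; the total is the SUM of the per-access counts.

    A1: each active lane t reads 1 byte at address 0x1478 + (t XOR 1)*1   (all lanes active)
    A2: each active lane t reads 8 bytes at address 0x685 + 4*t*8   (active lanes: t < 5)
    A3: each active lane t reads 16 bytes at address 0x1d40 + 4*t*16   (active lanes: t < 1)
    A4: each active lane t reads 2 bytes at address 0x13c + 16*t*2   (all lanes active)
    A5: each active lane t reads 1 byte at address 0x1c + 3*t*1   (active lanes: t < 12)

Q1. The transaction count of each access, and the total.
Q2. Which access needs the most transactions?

A1: 2 transactions
A2: 3 transactions
A3: 1 transaction
A4: 9 transactions
A5: 1 transaction

Answer: 2,3,1,9,1; total 16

Answer: A4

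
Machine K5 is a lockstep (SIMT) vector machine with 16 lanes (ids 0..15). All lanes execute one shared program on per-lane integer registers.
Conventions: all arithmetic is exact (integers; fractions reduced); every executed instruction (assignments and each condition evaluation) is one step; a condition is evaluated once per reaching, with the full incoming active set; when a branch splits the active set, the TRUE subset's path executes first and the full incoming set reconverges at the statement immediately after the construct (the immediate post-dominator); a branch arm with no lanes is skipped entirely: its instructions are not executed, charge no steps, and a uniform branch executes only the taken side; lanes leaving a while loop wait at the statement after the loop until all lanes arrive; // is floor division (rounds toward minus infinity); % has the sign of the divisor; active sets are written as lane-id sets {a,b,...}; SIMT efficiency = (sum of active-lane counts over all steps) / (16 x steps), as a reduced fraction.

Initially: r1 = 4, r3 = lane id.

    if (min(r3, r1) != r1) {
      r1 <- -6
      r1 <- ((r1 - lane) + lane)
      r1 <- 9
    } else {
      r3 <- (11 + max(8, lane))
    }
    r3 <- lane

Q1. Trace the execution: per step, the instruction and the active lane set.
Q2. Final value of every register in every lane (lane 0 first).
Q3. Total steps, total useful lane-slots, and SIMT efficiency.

step 0: eval (min(r3, r1) != r1)     {0,1,2,3,4,5,6,7,8,9,10,11,12,13,14,15}
step 1: r1 <- -6                     {0,1,2,3}
step 2: r1 <- ((r1 - lane) + lane)   {0,1,2,3}
step 3: r1 <- 9                      {0,1,2,3}
step 4: r3 <- (11 + max(8, lane))    {4,5,6,7,8,9,10,11,12,13,14,15}
step 5: r3 <- lane                   {0,1,2,3,4,5,6,7,8,9,10,11,12,13,14,15}

Answer: 6 steps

r1: 9,9,9,9,4,4,4,4,4,4,4,4,4,4,4,4
r3: 0,1,2,3,4,5,6,7,8,9,10,11,12,13,14,15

steps = 6; useful = 56; efficiency = 56/96 = 7/12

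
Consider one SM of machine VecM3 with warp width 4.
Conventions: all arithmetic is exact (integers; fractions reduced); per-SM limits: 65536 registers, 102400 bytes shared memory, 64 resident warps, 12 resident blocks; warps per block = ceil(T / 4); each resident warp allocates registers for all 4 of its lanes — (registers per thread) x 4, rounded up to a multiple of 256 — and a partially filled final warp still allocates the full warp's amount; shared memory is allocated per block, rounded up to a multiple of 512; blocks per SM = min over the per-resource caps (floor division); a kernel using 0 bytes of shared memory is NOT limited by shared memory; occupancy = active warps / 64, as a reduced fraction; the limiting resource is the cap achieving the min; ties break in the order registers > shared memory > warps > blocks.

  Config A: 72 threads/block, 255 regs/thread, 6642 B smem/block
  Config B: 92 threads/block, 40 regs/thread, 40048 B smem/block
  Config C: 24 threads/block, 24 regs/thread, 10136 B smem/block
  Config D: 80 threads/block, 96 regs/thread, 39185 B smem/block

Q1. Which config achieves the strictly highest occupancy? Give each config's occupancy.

occupancies: A 27/32, B 23/32, C 15/16, D 5/8

Answer: C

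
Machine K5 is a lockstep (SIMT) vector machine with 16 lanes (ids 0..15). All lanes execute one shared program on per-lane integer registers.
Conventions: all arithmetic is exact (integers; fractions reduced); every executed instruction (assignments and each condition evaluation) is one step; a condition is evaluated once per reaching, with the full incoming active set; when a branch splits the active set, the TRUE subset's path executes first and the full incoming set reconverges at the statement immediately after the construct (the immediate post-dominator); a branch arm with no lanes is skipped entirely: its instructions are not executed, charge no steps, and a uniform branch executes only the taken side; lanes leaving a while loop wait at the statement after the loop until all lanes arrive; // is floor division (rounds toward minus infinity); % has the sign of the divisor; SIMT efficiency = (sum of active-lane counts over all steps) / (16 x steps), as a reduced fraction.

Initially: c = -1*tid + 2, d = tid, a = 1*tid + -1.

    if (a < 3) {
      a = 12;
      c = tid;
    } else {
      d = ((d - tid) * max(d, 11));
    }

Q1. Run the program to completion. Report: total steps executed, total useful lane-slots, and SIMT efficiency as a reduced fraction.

Answer: 4 steps, 36 useful, 9/16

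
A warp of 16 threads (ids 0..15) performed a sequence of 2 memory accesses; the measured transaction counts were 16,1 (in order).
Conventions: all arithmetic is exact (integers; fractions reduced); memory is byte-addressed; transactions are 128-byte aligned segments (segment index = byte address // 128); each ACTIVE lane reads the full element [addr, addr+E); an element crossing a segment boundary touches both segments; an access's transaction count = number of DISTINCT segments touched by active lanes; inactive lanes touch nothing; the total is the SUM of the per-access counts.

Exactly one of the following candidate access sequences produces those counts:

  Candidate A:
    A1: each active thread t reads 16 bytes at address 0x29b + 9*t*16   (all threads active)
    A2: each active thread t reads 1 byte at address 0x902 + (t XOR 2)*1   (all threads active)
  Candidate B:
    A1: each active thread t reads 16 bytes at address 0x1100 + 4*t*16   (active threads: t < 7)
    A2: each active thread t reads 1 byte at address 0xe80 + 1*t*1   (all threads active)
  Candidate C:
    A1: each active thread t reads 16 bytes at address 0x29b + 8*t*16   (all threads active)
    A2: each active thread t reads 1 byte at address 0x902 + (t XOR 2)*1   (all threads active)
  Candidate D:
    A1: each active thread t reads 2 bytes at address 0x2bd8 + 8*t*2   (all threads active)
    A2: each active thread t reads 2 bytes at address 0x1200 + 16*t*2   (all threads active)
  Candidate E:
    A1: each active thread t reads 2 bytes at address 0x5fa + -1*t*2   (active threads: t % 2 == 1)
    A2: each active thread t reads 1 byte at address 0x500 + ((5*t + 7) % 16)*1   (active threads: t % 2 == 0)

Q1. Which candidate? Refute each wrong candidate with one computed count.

A: A1 gives 18 transactions, not 16
B: A1 gives 4 transactions, not 16
D: A1 gives 3 transactions, not 16
E: A1 gives 1 transaction, not 16
C: all counts match (16,1)

Answer: C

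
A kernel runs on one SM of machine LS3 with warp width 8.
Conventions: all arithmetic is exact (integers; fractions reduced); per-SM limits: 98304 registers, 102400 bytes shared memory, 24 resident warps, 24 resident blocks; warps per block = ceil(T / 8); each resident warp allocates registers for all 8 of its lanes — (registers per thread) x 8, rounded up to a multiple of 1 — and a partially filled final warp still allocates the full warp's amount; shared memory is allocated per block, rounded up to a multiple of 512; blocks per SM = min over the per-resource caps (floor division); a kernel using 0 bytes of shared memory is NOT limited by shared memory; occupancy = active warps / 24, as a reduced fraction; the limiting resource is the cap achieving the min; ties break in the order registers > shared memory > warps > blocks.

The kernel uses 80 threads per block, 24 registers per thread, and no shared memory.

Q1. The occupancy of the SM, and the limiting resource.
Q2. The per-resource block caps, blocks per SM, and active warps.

Answer: occupancy 5/6, limited by warps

registers: 51 blocks
shared memory: no limit (kernel uses none)
warps: 2 blocks
blocks: 24 blocks

Answer: 2 blocks, 20 active warps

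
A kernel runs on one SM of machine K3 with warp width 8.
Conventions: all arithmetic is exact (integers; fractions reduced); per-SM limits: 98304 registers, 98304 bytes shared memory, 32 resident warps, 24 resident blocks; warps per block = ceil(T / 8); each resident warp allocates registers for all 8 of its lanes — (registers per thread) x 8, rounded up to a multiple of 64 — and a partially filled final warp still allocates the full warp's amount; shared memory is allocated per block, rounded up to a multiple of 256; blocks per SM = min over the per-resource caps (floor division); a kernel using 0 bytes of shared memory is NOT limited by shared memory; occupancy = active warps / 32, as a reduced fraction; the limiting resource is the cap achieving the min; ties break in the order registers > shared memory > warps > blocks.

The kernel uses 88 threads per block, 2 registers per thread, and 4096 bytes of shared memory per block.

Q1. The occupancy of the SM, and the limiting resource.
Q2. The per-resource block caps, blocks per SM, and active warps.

Answer: occupancy 11/16, limited by warps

registers: 139 blocks
shared memory: 24 blocks
warps: 2 blocks
blocks: 24 blocks

Answer: 2 blocks, 22 active warps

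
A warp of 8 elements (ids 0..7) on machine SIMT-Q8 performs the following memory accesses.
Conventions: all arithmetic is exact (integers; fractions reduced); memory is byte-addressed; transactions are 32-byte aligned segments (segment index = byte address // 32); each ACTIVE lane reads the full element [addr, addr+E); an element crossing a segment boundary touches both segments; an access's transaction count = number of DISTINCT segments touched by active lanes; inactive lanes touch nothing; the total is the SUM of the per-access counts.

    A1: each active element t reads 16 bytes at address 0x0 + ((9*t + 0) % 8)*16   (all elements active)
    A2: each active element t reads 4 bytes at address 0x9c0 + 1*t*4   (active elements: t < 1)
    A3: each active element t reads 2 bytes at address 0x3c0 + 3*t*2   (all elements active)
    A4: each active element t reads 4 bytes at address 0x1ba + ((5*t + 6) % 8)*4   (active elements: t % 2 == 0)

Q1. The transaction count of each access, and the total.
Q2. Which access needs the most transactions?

A1: 4 transactions
A2: 1 transaction
A3: 2 transactions
A4: 2 transactions

Answer: 4,1,2,2; total 9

Answer: A1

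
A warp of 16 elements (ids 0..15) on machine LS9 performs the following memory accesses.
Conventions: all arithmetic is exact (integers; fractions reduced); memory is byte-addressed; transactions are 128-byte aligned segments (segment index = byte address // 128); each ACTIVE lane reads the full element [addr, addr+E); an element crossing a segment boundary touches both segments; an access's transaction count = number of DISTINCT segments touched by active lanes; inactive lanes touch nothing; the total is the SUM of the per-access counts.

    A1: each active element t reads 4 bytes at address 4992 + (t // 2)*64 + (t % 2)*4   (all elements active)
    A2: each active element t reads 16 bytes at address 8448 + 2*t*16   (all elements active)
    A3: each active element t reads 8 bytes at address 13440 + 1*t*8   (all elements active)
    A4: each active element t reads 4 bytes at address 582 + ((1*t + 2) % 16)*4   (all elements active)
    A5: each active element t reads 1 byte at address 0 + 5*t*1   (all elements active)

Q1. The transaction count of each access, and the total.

A1: 4 transactions
A2: 4 transactions
A3: 1 transaction
A4: 2 transactions
A5: 1 transaction

Answer: 4,4,1,2,1; total 12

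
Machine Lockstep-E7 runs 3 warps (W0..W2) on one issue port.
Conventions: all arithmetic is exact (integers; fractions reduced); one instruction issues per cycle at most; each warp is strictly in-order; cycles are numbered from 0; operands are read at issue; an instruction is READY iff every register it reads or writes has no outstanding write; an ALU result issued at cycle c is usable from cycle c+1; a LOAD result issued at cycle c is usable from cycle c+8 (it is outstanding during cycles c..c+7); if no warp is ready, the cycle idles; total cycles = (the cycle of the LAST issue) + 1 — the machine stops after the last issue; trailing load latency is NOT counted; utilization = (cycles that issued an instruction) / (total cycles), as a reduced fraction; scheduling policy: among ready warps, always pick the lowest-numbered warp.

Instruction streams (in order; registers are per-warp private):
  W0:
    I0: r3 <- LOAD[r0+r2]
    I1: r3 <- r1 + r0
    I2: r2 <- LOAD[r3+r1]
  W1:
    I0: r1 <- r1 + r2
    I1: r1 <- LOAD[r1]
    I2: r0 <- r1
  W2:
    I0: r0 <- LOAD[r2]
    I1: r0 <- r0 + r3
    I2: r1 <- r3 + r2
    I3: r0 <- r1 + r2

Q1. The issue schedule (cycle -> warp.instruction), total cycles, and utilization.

cycle 0: W0.I0
cycle 1: W1.I0
cycle 2: W1.I1
cycle 3: W2.I0
cycle 4: idle
cycle 5: idle
cycle 6: idle
cycle 7: idle
cycle 8: W0.I1
cycle 9: W0.I2
cycle 10: W1.I2
cycle 11: W2.I1
cycle 12: W2.I2
cycle 13: W2.I3

Answer: 14 cycles, utilization 5/7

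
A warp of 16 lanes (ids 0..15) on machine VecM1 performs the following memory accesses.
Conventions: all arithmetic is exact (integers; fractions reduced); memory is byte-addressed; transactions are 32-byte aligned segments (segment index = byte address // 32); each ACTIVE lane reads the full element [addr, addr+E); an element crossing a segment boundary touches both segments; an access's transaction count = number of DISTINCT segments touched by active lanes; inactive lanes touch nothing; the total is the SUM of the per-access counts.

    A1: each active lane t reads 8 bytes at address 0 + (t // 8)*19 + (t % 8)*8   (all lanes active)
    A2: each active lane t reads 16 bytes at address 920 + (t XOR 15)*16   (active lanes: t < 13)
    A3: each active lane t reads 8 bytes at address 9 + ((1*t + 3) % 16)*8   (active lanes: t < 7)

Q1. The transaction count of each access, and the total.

A1: 3 transactions
A2: 7 transactions
A3: 2 transactions

Answer: 3,7,2; total 12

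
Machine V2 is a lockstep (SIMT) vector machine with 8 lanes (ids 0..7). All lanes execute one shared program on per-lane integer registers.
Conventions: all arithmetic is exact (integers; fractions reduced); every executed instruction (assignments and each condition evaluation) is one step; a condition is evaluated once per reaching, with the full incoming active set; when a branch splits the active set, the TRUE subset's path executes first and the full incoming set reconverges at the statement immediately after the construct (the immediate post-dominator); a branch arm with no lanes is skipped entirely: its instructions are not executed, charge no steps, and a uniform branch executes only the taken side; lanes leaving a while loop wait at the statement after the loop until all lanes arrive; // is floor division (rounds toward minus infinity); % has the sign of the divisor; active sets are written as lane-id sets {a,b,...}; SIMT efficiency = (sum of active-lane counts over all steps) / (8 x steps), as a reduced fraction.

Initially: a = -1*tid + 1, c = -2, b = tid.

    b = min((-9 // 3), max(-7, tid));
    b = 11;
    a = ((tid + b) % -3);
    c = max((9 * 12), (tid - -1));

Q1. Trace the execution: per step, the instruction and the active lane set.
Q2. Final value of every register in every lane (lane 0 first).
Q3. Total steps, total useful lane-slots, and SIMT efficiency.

step 0: b <- min((-9 // 3), max(-7, tid)) {0,1,2,3,4,5,6,7}
step 1: b <- 11                      {0,1,2,3,4,5,6,7}
step 2: a <- ((tid + b) % -3)        {0,1,2,3,4,5,6,7}
step 3: c <- max((9 * 12), (tid - -1)) {0,1,2,3,4,5,6,7}

Answer: 4 steps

a: -1,0,-2,-1,0,-2,-1,0
c: 108,108,108,108,108,108,108,108
b: 11,11,11,11,11,11,11,11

steps = 4; useful = 32; efficiency = 32/32 = 1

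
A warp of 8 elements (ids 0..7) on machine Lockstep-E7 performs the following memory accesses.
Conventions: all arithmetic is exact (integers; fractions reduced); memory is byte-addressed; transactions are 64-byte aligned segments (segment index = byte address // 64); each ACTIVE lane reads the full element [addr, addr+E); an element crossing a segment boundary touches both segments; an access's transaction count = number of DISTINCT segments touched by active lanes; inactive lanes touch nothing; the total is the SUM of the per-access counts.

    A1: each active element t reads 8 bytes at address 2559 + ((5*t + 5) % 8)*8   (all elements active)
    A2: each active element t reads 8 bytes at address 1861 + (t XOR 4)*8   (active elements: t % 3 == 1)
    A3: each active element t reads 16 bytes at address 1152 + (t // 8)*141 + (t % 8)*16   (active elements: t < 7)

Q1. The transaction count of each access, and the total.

A1: 2 transactions
A2: 1 transaction
A3: 2 transactions

Answer: 2,1,2; total 5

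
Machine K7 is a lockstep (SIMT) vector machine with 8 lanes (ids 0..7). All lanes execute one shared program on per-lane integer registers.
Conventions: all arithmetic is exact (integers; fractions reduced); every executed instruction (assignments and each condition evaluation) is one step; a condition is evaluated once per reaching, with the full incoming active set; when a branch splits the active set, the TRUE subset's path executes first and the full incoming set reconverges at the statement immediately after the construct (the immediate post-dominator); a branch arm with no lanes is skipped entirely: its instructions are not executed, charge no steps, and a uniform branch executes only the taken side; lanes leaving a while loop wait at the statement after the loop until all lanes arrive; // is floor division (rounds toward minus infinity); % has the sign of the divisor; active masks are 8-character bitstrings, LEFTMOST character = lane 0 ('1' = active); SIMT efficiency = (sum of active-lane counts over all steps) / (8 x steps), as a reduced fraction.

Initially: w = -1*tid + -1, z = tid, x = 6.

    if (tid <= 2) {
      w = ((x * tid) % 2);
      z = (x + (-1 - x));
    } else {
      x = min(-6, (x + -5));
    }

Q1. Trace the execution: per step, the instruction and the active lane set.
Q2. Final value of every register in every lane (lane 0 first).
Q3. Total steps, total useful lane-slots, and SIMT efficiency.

step 0: eval (tid <= 2)              11111111
step 1: w <- ((x * tid) % 2)         11100000
step 2: z <- (x + (-1 - x))          11100000
step 3: x <- min(-6, (x + -5))       00011111

Answer: 4 steps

w: 0,0,0,-4,-5,-6,-7,-8
z: -1,-1,-1,3,4,5,6,7
x: 6,6,6,-6,-6,-6,-6,-6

steps = 4; useful = 19; efficiency = 19/32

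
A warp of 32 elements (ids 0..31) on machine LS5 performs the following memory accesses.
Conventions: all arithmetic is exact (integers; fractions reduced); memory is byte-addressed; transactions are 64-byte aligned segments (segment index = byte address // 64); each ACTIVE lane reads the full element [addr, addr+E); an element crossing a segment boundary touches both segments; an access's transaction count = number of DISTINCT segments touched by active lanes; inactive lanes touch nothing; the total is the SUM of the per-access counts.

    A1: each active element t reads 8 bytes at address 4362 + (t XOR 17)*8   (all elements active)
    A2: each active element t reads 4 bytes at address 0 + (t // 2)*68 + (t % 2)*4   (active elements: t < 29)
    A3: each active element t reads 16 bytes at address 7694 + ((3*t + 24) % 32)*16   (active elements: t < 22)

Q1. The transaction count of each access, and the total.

A1: 5 transactions
A2: 15 transactions
A3: 9 transactions

Answer: 5,15,9; total 29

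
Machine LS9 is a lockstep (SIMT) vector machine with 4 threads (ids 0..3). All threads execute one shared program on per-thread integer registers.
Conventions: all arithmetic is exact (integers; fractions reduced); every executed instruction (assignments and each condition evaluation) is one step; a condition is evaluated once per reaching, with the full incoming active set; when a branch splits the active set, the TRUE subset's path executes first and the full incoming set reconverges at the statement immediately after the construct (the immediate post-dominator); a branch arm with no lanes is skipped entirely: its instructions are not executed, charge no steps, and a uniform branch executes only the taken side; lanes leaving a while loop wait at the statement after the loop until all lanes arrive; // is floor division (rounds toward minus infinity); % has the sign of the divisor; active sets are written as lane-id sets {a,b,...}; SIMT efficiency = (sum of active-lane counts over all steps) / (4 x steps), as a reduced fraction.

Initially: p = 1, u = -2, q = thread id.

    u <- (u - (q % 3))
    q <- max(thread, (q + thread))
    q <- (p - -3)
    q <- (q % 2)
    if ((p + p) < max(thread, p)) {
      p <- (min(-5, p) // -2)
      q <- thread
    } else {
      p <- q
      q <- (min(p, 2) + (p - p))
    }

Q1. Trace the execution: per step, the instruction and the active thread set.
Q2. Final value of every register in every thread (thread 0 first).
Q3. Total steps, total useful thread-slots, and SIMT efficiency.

step 0: u <- (u - (q % 3))           {0,1,2,3}
step 1: q <- max(thread, (q + thread)) {0,1,2,3}
step 2: q <- (p - -3)                {0,1,2,3}
step 3: q <- (q % 2)                 {0,1,2,3}
step 4: eval ((p + p) < max(thread, p)) {0,1,2,3}
step 5: p <- (min(-5, p) // -2)      {3}
step 6: q <- thread                  {3}
step 7: p <- q                       {0,1,2}
step 8: q <- (min(p, 2) + (p - p))   {0,1,2}

Answer: 9 steps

p: 0,0,0,2
u: -2,-3,-4,-2
q: 0,0,0,3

steps = 9; useful = 28; efficiency = 28/36 = 7/9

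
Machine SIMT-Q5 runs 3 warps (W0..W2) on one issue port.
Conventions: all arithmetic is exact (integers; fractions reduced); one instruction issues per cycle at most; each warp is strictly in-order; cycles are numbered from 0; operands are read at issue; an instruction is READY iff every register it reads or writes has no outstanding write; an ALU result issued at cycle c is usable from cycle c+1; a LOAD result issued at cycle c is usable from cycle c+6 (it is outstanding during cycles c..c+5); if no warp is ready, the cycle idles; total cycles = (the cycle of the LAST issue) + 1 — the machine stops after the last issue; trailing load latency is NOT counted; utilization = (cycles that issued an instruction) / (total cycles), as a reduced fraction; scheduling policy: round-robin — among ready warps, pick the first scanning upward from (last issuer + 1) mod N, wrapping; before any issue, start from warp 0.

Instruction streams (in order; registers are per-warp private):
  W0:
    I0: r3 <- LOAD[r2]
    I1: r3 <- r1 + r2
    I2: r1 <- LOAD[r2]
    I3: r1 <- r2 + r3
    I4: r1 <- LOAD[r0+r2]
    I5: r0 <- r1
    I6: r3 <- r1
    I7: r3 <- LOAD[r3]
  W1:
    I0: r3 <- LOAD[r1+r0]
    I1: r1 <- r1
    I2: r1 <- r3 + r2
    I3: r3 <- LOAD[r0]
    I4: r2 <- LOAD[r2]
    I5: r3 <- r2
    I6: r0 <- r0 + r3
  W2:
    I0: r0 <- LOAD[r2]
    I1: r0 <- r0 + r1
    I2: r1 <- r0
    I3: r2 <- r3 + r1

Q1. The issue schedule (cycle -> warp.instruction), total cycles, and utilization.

cycle 0: W0.I0
cycle 1: W1.I0
cycle 2: W2.I0
cycle 3: W1.I1
cycle 4: idle
cycle 5: idle
cycle 6: W0.I1
cycle 7: W1.I2
cycle 8: W2.I1
cycle 9: W0.I2
cycle 10: W1.I3
cycle 11: W2.I2
cycle 12: W1.I4
cycle 13: W2.I3
cycle 14: idle
cycle 15: W0.I3
cycle 16: W0.I4
cycle 17: idle
cycle 18: W1.I5
cycle 19: W1.I6
cycle 20: idle
cycle 21: idle
cycle 22: W0.I5
cycle 23: W0.I6
cycle 24: W0.I7

Answer: 25 cycles, utilization 19/25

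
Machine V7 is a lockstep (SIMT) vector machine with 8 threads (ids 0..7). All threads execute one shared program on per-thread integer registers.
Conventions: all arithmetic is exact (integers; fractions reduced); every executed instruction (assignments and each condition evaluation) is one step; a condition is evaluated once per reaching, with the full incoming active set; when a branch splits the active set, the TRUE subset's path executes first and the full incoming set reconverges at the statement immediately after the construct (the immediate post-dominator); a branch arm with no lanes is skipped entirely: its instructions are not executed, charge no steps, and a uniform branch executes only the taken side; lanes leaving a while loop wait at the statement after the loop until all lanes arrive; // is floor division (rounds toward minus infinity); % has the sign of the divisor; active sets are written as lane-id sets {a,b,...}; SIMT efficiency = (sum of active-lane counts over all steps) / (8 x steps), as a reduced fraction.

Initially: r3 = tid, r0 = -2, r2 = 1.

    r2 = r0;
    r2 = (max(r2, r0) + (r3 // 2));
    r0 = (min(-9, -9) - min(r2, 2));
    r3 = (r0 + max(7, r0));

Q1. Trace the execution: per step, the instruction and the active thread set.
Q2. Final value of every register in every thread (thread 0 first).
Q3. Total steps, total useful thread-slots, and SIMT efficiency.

step 0: r2 <- r0                     {0,1,2,3,4,5,6,7}
step 1: r2 <- (max(r2, r0) + (r3 // 2)) {0,1,2,3,4,5,6,7}
step 2: r0 <- (min(-9, -9) - min(r2, 2)) {0,1,2,3,4,5,6,7}
step 3: r3 <- (r0 + max(7, r0))      {0,1,2,3,4,5,6,7}

Answer: 4 steps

r3: 0,0,-1,-1,-2,-2,-3,-3
r0: -7,-7,-8,-8,-9,-9,-10,-10
r2: -2,-2,-1,-1,0,0,1,1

steps = 4; useful = 32; efficiency = 32/32 = 1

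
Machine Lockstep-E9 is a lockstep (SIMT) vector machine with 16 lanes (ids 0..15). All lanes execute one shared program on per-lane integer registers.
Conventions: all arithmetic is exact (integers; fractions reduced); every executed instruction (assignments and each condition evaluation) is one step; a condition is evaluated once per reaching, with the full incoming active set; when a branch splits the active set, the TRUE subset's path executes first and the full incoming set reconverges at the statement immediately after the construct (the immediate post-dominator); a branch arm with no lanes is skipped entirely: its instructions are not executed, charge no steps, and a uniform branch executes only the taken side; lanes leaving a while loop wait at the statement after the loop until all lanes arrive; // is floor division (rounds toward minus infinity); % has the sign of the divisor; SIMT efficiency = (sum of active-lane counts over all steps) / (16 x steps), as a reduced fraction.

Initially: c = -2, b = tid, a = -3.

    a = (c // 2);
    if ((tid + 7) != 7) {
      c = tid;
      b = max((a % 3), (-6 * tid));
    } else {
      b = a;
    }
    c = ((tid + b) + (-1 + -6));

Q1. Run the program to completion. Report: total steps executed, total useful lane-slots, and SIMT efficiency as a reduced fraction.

Answer: 6 steps, 79 useful, 79/96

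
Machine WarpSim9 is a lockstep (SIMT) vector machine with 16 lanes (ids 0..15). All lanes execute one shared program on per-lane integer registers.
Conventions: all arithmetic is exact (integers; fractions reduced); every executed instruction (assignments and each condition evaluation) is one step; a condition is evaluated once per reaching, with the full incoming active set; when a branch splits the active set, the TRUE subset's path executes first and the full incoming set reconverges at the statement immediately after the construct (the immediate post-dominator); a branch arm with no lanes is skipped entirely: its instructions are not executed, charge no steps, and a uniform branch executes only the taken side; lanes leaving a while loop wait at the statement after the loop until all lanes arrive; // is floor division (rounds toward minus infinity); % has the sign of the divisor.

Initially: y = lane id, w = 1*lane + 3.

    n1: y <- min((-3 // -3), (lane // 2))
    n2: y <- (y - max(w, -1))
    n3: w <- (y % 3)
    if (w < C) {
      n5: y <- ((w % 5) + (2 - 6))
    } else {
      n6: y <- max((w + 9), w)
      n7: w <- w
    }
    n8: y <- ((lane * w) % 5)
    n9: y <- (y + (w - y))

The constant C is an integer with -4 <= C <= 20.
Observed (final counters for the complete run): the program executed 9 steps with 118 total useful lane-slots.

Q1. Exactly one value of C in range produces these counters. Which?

Answer: C = 2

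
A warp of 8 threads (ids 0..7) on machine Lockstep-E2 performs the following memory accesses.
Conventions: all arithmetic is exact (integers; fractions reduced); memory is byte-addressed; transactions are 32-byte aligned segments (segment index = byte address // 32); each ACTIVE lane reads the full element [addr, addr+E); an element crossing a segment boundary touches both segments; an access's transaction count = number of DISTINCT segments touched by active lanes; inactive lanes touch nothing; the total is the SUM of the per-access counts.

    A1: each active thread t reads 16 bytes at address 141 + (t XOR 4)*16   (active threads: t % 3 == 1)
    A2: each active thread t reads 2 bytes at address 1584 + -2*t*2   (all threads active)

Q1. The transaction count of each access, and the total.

A1: 4 transactions
A2: 2 transactions

Answer: 4,2; total 6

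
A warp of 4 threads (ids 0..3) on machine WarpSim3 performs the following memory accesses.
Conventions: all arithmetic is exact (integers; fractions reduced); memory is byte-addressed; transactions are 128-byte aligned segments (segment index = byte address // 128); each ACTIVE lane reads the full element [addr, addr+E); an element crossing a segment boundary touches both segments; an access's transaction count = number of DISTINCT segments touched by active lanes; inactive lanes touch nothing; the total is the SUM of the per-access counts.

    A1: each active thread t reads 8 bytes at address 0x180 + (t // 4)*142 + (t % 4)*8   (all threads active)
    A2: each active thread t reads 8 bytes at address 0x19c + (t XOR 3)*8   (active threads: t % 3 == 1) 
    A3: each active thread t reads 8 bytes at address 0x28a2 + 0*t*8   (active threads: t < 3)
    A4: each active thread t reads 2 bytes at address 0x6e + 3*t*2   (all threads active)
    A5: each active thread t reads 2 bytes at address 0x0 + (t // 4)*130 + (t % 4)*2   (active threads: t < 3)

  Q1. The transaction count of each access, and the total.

A1: 1 transaction
A2: 1 transaction
A3: 1 transaction
A4: 2 transactions
A5: 1 transaction

Answer: 1,1,1,2,1; total 6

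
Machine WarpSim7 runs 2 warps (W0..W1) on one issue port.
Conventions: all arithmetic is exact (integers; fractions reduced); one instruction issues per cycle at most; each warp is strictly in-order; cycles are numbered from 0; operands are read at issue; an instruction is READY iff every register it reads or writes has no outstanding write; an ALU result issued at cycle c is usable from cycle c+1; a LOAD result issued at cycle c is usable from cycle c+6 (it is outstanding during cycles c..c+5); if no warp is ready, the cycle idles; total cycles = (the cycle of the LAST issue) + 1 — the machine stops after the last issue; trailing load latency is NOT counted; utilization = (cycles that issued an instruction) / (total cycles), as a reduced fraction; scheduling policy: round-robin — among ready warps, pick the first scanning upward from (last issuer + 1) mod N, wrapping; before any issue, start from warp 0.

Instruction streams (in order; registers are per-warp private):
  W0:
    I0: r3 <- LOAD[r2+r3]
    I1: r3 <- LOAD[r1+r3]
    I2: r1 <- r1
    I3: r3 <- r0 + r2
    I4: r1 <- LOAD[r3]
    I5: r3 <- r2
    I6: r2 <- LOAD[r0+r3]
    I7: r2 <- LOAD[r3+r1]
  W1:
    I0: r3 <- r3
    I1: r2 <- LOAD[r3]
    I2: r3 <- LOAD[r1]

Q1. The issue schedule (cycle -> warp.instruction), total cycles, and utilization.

cycle 0: W0.I0
cycle 1: W1.I0
cycle 2: W1.I1
cycle 3: W1.I2
cycle 4: idle
cycle 5: idle
cycle 6: W0.I1
cycle 7: W0.I2
cycle 8: idle
cycle 9: idle
cycle 10: idle
cycle 11: idle
cycle 12: W0.I3
cycle 13: W0.I4
cycle 14: W0.I5
cycle 15: W0.I6
cycle 16: idle
cycle 17: idle
cycle 18: idle
cycle 19: idle
cycle 20: idle
cycle 21: W0.I7

Answer: 22 cycles, utilization 1/2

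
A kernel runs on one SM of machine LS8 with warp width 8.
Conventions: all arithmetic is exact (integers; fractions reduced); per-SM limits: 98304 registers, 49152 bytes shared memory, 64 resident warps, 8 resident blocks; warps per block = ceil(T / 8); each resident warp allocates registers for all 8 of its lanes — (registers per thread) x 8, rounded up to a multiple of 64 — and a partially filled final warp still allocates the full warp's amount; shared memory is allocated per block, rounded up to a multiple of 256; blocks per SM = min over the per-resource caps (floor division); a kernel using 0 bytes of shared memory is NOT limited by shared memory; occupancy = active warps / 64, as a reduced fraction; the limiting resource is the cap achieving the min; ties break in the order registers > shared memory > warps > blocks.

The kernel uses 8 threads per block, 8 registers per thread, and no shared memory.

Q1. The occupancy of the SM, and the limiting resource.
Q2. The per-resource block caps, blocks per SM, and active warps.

Answer: occupancy 1/8, limited by blocks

registers: 1536 blocks
shared memory: no limit (kernel uses none)
warps: 64 blocks
blocks: 8 blocks

Answer: 8 blocks, 8 active warps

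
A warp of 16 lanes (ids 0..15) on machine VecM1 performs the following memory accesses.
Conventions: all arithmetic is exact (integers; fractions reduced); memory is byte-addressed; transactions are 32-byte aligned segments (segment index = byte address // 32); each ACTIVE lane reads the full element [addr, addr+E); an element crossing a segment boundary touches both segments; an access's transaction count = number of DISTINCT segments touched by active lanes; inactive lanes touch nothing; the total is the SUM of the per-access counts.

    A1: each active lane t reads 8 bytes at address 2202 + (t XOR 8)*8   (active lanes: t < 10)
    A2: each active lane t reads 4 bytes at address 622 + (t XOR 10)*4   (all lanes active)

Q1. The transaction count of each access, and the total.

A1: 5 transactions
A2: 3 transactions

Answer: 5,3; total 8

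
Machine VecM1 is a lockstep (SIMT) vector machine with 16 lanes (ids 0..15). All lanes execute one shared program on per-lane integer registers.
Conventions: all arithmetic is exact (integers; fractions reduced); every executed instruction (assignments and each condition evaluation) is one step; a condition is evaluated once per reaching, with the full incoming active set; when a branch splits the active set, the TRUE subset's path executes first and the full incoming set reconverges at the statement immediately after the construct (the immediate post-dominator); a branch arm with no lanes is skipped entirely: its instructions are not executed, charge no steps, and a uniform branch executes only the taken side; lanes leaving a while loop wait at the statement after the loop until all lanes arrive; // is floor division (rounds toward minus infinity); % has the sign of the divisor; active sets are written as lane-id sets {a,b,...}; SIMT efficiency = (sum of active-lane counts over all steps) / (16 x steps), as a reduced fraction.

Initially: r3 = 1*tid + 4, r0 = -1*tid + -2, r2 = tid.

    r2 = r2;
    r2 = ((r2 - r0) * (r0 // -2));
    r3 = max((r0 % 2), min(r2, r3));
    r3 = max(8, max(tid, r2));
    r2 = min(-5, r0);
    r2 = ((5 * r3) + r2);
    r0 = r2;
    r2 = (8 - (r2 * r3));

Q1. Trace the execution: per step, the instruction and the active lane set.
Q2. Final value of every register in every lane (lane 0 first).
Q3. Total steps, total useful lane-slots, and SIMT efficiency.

step 0: r2 <- r2                     {0,1,2,3,4,5,6,7,8,9,10,11,12,13,14,15}
step 1: r2 <- ((r2 - r0) * (r0 // -2)) {0,1,2,3,4,5,6,7,8,9,10,11,12,13,14,15}
step 2: r3 <- max((r0 % 2), min(r2, r3)) {0,1,2,3,4,5,6,7,8,9,10,11,12,13,14,15}
step 3: r3 <- max(8, max(tid, r2))   {0,1,2,3,4,5,6,7,8,9,10,11,12,13,14,15}
step 4: r2 <- min(-5, r0)            {0,1,2,3,4,5,6,7,8,9,10,11,12,13,14,15}
step 5: r2 <- ((5 * r3) + r2)        {0,1,2,3,4,5,6,7,8,9,10,11,12,13,14,15}
step 6: r0 <- r2                     {0,1,2,3,4,5,6,7,8,9,10,11,12,13,14,15}
step 7: r2 <- (8 - (r2 * r3))        {0,1,2,3,4,5,6,7,8,9,10,11,12,13,14,15}

Answer: 8 steps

r3: 8,8,12,16,30,36,56,64,90,100,132,144,182,196,240,256
r0: 35,35,55,75,144,173,272,311,440,489,648,707,896,965,1184,1263
r2: -272,-272,-652,-1192,-4312,-6220,-15224,-19896,-39592,-48892,-85528,-101800,-163064,-189132,-284152,-323320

steps = 8; useful = 128; efficiency = 128/128 = 1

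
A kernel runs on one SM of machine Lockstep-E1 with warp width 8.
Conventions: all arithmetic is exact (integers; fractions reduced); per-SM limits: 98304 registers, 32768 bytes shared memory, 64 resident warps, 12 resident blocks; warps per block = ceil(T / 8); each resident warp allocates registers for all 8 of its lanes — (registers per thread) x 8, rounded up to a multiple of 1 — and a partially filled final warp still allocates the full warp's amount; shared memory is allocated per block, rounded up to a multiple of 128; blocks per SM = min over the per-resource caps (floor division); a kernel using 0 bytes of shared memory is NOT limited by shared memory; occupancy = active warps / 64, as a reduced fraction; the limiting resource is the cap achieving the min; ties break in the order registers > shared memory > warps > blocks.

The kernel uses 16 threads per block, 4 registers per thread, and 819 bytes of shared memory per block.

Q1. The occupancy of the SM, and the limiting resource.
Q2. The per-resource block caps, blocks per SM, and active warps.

Answer: occupancy 3/8, limited by blocks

registers: 1536 blocks
shared memory: 36 blocks
warps: 32 blocks
blocks: 12 blocks

Answer: 12 blocks, 24 active warps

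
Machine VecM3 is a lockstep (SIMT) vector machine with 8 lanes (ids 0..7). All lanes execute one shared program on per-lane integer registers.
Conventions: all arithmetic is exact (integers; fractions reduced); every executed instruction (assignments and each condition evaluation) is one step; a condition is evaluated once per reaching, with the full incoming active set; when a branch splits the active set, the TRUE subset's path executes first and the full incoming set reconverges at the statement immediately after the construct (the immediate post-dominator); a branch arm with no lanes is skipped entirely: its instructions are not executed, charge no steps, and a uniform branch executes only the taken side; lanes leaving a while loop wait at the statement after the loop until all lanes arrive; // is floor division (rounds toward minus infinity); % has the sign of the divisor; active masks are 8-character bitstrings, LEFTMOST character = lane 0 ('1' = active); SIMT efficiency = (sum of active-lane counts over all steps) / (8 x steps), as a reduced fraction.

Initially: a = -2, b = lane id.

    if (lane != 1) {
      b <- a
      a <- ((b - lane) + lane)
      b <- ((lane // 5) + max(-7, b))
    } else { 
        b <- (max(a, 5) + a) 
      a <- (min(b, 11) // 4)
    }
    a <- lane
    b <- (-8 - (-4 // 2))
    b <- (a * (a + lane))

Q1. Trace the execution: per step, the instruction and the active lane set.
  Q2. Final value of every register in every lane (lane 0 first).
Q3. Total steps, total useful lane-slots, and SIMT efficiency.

step 0: eval (lane != 1)             11111111
step 1: b <- a                       10111111
step 2: a <- ((b - lane) + lane)     10111111
step 3: b <- ((lane // 5) + max(-7, b)) 10111111
step 4: b <- (max(a, 5) + a)         01000000
step 5: a <- (min(b, 11) // 4)       01000000
step 6: a <- lane                    11111111
step 7: b <- (-8 - (-4 // 2))        11111111
step 8: b <- (a * (a + lane))        11111111

Answer: 9 steps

a: 0,1,2,3,4,5,6,7
b: 0,2,8,18,32,50,72,98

steps = 9; useful = 55; efficiency = 55/72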